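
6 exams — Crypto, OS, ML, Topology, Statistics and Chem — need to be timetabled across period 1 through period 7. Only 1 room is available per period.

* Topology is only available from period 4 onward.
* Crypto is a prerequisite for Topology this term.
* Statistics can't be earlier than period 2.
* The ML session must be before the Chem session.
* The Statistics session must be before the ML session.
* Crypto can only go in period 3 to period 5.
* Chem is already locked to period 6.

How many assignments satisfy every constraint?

Splitting on Crypto: it can be period 3 (10), period 4 (8), period 5 (6). Listing each branch's schedules as (OS, ML, Topology, Statistics, Chem) by period number:
Crypto=period 3: (1,4,5,2,6) (1,4,7,2,6) (1,5,4,2,6) (1,5,7,2,6) (1,5,7,4,6) (2,5,7,4,6) (4,5,7,2,6) (5,4,7,2,6) (7,4,5,2,6) (7,5,4,2,6) — 10.
Crypto=period 4: (1,3,5,2,6) (1,3,7,2,6) (1,5,7,2,6) (1,5,7,3,6) (2,5,7,3,6) (3,5,7,2,6) (5,3,7,2,6) (7,3,5,2,6) — 8.
Crypto=period 5: (1,3,7,2,6) (1,4,7,2,6) (1,4,7,3,6) (2,4,7,3,6) (3,4,7,2,6) (4,3,7,2,6) — 6.
Summing: 10 + 8 + 6 = 24.

24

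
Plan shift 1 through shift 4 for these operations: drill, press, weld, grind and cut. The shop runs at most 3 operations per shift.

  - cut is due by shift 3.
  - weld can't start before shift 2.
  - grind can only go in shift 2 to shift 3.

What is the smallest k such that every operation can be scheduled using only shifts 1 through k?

2 shifts

With at most 3 per shift and 5 operations, at least 2 shifts are needed.
weld can't be placed before shift 2, so the schedule must run through at least shift 2.
2 works (last occupied shift: shift 2): for example grind in shift 2, press in shift 1, weld in shift 2, drill in shift 1, cut in shift 1.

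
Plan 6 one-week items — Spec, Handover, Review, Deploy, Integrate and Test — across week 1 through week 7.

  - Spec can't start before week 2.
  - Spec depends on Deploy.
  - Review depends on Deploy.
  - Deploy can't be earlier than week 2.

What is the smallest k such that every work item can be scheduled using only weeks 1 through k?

The precedence chain requires at least 2 distinct weeks.
Propagating the time windows through the other constraints, Spec can't land before week 3, so the schedule must run through at least week 3.
3 works (last occupied week: week 3): for example Spec in week 3, Integrate in week 1, Handover in week 1, Test in week 1, Deploy in week 2, Review in week 3.

3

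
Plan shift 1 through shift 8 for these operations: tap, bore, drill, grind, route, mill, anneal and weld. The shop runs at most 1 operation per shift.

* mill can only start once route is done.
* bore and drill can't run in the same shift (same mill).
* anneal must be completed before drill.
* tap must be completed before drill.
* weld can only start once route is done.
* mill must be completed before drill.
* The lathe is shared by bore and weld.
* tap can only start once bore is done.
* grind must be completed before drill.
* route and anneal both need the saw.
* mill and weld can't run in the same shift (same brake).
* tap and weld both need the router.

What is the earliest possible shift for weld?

shift 2

Precedence pushes weld to at least shift 2.
weld at shift 2 is achievable: drill in shift 8, route in shift 1, bore in shift 3, weld in shift 2, tap in shift 4, grind in shift 6, anneal in shift 7, mill in shift 5.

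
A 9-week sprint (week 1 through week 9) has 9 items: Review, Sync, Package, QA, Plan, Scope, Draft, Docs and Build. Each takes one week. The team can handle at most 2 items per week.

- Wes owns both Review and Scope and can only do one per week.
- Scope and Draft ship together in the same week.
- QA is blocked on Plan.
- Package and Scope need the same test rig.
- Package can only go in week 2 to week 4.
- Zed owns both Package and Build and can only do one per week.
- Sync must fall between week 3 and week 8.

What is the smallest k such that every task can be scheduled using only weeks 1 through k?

The precedence chain requires at least 2 distinct weeks.
With at most 2 per week and 9 tasks, at least 5 weeks are needed.
Sync can't be placed before week 3, so the schedule must run through at least week 3.
5 works (last occupied week: week 5): for example Docs=week 3, Review=week 1, Build=week 5, Sync=week 3, Package=week 2, QA=week 2, Scope=week 4, Draft=week 4, Plan=week 1.

5 weeks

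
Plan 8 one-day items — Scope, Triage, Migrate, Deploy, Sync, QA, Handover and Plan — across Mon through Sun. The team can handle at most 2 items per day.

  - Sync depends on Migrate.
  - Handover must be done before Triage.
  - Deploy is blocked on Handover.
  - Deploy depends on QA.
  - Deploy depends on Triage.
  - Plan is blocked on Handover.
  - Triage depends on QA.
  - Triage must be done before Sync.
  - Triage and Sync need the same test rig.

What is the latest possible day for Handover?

Downstream work caps Handover at Fri.
Handover at Fri is achievable: QA -> Mon; Deploy -> Sun; Plan -> Sat; Handover -> Fri; Sync -> Sun; Scope -> Tue; Triage -> Sat; Migrate -> Mon.

Fri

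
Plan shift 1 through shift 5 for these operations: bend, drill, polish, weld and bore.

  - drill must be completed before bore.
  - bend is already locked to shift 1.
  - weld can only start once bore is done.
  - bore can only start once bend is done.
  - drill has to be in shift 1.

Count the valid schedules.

30

Splitting on polish: it can be shift 1 (6), shift 2 (6), shift 3 (6), shift 4 (6), shift 5 (6). Listing each branch's schedules as (bend, drill, weld, bore) by shift number:
polish=shift 1: (1,1,3,2) (1,1,4,2) (1,1,4,3) (1,1,5,2) (1,1,5,3) (1,1,5,4) — 6.
polish=shift 2: (1,1,3,2) (1,1,4,2) (1,1,4,3) (1,1,5,2) (1,1,5,3) (1,1,5,4) — 6.
polish=shift 3: (1,1,3,2) (1,1,4,2) (1,1,4,3) (1,1,5,2) (1,1,5,3) (1,1,5,4) — 6.
polish=shift 4: (1,1,3,2) (1,1,4,2) (1,1,4,3) (1,1,5,2) (1,1,5,3) (1,1,5,4) — 6.
polish=shift 5: (1,1,3,2) (1,1,4,2) (1,1,4,3) (1,1,5,2) (1,1,5,3) (1,1,5,4) — 6.
Summing: 6 + 6 + 6 + 6 + 6 = 30.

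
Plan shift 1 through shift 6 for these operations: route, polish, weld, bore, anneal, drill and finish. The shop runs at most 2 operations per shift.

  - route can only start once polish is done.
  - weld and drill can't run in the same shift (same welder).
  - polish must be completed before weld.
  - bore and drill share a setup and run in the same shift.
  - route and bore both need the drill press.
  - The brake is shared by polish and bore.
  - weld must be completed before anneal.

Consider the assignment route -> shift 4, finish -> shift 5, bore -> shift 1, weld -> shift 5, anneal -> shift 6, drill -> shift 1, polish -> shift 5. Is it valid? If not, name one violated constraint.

weld and drill can't run in the same shift (same welder) — holds.
route and bore both need the drill press — holds.
route can only start once polish is done — violated.
The brake is shared by polish and bore — holds.
weld must be completed before anneal — holds.
polish must be completed before weld — violated.
The shop runs at most 2 operations per shift — violated.
bore and drill share a setup and run in the same shift — holds.

Invalid. The shop runs at most 2 operations per shift.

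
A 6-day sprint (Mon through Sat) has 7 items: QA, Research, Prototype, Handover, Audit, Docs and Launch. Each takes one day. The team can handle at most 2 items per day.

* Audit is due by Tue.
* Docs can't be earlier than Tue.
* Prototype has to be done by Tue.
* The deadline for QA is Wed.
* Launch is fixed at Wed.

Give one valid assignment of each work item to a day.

Research in Wed, Handover in Thu, Audit in Mon, Launch in Wed, Prototype in Mon, QA in Tue, Docs in Tue

Checking: Launch=Wed in [Wed,Wed]; Docs=Tue in [Tue,Sat]; Audit=Mon in [Mon,Tue]; Prototype=Mon in [Mon,Tue]; QA=Tue in [Mon,Wed]; max 2 per day (cap 2).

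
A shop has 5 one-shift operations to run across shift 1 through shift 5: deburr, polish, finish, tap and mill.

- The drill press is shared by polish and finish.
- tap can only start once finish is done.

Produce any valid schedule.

deburr -> shift 1; finish -> shift 1; mill -> shift 1; tap -> shift 2; polish -> shift 2

Checking: finish(shift 1) before tap(shift 2); polish(shift 2) != finish(shift 1).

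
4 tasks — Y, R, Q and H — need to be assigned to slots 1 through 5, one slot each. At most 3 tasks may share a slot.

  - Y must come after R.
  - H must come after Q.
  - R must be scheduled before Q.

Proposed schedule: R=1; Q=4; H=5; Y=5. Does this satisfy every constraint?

At most 3 tasks may share a slot — holds.
Y must come after R — holds.
H must come after Q — holds.
R must be scheduled before Q — holds.

Yes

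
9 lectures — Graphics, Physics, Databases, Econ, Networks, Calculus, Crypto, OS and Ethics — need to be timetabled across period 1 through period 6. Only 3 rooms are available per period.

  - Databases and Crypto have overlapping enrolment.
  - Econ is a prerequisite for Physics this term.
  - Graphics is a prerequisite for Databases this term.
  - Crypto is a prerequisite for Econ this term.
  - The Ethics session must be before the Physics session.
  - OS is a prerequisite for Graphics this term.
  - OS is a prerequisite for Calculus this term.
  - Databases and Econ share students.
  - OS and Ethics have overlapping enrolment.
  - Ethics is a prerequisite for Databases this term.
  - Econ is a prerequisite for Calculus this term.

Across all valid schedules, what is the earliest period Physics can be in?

period 3

Precedence pushes Physics to at least period 3.
Physics at period 3 is achievable: Networks=period 1, Ethics=period 2, Physics=period 3, Calculus=period 3, Graphics=period 2, Crypto=period 1, Databases=period 3, OS=period 1, Econ=period 2.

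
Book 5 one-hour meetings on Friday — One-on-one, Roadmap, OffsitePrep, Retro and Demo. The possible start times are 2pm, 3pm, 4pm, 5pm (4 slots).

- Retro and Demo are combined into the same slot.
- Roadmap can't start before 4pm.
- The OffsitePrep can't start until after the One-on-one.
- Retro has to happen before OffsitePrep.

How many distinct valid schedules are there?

Splitting on One-on-one: it can be 2pm (12), 3pm (10), 4pm (6). Listing each branch's schedules as (Roadmap, OffsitePrep, Retro, Demo):
One-on-one=2pm: (4pm,3pm,2pm,2pm) (4pm,4pm,2pm,2pm) (4pm,4pm,3pm,3pm) (4pm,5pm,2pm,2pm) (4pm,5pm,3pm,3pm) (4pm,5pm,4pm,4pm) (5pm,3pm,2pm,2pm) (5pm,4pm,2pm,2pm) (5pm,4pm,3pm,3pm) (5pm,5pm,2pm,2pm) (5pm,5pm,3pm,3pm) (5pm,5pm,4pm,4pm) — 12.
One-on-one=3pm: (4pm,4pm,2pm,2pm) (4pm,4pm,3pm,3pm) (4pm,5pm,2pm,2pm) (4pm,5pm,3pm,3pm) (4pm,5pm,4pm,4pm) (5pm,4pm,2pm,2pm) (5pm,4pm,3pm,3pm) (5pm,5pm,2pm,2pm) (5pm,5pm,3pm,3pm) (5pm,5pm,4pm,4pm) — 10.
One-on-one=4pm: (4pm,5pm,2pm,2pm) (4pm,5pm,3pm,3pm) (4pm,5pm,4pm,4pm) (5pm,5pm,2pm,2pm) (5pm,5pm,3pm,3pm) (5pm,5pm,4pm,4pm) — 6.
Summing: 12 + 10 + 6 = 28.

28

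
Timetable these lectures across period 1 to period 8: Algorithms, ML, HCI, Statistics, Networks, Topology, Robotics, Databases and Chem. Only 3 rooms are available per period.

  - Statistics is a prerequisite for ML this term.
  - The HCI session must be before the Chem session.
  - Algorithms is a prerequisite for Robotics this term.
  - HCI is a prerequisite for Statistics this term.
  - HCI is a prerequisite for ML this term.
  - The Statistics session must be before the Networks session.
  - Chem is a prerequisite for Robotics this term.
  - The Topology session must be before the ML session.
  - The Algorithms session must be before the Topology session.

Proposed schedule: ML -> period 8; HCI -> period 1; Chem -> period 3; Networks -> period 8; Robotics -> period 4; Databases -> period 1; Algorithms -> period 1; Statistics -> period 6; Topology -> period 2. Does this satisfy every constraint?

Yes

The Statistics session must be before the Networks session — holds.
Statistics is a prerequisite for ML this term — holds.
Algorithms is a prerequisite for Robotics this term — holds.
The Algorithms session must be before the Topology session — holds.
Chem is a prerequisite for Robotics this term — holds.
HCI is a prerequisite for ML this term — holds.
Only 3 rooms are available per period — holds.
The Topology session must be before the ML session — holds.
HCI is a prerequisite for Statistics this term — holds.
The HCI session must be before the Chem session — holds.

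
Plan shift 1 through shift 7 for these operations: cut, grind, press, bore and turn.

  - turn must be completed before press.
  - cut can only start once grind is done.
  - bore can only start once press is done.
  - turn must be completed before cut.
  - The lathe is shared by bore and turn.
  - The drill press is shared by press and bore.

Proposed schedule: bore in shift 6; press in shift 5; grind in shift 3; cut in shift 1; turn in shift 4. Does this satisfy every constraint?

turn must be completed before cut — violated.
turn must be completed before press — holds.
cut can only start once grind is done — violated.
The drill press is shared by press and bore — holds.
bore can only start once press is done — holds.
The lathe is shared by bore and turn — holds.

No. turn must be completed before cut is not satisfied.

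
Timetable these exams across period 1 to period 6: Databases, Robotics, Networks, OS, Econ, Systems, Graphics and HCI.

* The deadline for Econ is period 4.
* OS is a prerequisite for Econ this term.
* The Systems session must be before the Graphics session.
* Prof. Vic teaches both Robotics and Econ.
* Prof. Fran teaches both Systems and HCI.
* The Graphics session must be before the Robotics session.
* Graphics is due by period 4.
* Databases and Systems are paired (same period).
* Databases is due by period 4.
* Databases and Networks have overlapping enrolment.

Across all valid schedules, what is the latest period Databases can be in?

period 3

Databases's own window allows nothing later than period 4; Databases must be in the same period as Systems, which can't be after period 3, so Databases is at most period 3.
Databases at period 3 is achievable: Econ -> period 2; Graphics -> period 4; Networks -> period 1; OS -> period 1; Databases -> period 3; HCI -> period 1; Robotics -> period 5; Systems -> period 3.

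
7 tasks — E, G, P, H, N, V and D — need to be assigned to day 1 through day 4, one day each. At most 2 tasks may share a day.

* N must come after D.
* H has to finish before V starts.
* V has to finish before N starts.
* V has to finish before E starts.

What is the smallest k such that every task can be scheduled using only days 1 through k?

4 days

The precedence chain requires at least 3 distinct days.
With at most 2 per day and 7 tasks, at least 4 days are needed.
4 works (last occupied day: day 4): for example D=day 1, H=day 1, E=day 3, V=day 2, N=day 3, G=day 2, P=day 4.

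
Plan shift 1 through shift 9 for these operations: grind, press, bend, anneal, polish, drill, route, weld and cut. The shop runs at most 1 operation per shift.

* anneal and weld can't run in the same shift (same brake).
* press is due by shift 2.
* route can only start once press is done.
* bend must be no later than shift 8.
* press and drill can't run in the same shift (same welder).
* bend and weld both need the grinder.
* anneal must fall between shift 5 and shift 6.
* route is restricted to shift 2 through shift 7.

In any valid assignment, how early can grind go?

shift 1

grind at shift 1 is achievable: anneal in shift 5; grind in shift 1; drill in shift 7; weld in shift 8; press in shift 2; polish in shift 6; bend in shift 4; route in shift 3; cut in shift 9.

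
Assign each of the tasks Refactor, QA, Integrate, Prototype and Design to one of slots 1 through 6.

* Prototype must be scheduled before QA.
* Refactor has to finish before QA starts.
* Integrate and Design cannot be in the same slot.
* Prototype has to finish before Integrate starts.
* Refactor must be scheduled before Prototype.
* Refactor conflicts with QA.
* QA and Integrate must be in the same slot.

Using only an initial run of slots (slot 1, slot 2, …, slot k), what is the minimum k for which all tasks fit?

3 slots

The precedence chain requires at least 3 distinct slots.
3 works (last occupied slot: 3): for example QA -> 3; Integrate -> 3; Prototype -> 2; Refactor -> 1; Design -> 1.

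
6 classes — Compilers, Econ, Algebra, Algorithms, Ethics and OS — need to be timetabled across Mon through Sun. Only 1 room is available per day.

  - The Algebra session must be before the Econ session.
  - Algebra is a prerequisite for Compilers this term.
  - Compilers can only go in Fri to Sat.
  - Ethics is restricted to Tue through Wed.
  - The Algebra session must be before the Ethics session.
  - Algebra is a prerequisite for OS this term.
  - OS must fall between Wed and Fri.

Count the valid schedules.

60

Splitting on Compilers: it can be Fri (22), Sat (38). Listing each branch's schedules as (Econ, Algebra, Algorithms, Ethics, OS):
Compilers=Fri: (Tue,Mon,Sat,Wed,Thu) (Tue,Mon,Sun,Wed,Thu) (Wed,Mon,Sat,Tue,Thu) (Wed,Mon,Sun,Tue,Thu) (Thu,Mon,Sat,Tue,Wed) (Thu,Mon,Sun,Tue,Wed) (Sat,Mon,Tue,Wed,Thu) (Sat,Mon,Wed,Tue,Thu) (Sat,Mon,Thu,Tue,Wed) (Sat,Mon,Sun,Tue,Wed) (Sat,Mon,Sun,Tue,Thu) (Sat,Mon,Sun,Wed,Thu) (Sat,Tue,Mon,Wed,Thu) (Sat,Tue,Sun,Wed,Thu) (Sun,Mon,Tue,Wed,Thu) (Sun,Mon,Wed,Tue,Thu) (Sun,Mon,Thu,Tue,Wed) (Sun,Mon,Sat,Tue,Wed) (Sun,Mon,Sat,Tue,Thu) (Sun,Mon,Sat,Wed,Thu) (Sun,Tue,Mon,Wed,Thu) (Sun,Tue,Sat,Wed,Thu) — 22.
Compilers=Sat: (Tue,Mon,Thu,Wed,Fri) (Tue,Mon,Fri,Wed,Thu) (Tue,Mon,Sun,Wed,Thu) (Tue,Mon,Sun,Wed,Fri) (Wed,Mon,Thu,Tue,Fri) (Wed,Mon,Fri,Tue,Thu) (Wed,Mon,Sun,Tue,Thu) (Wed,Mon,Sun,Tue,Fri) (Thu,Mon,Tue,Wed,Fri) (Thu,Mon,Wed,Tue,Fri) (Thu,Mon,Fri,Tue,Wed) (Thu,Mon,Sun,Tue,Wed) (Thu,Mon,Sun,Tue,Fri) (Thu,Mon,Sun,Wed,Fri) (Thu,Tue,Mon,Wed,Fri) (Thu,Tue,Sun,Wed,Fri) (Fri,Mon,Tue,Wed,Thu) (Fri,Mon,Wed,Tue,Thu) (Fri,Mon,Thu,Tue,Wed) (Fri,Mon,Sun,Tue,Wed) (Fri,Mon,Sun,Tue,Thu) (Fri,Mon,Sun,Wed,Thu) (Fri,Tue,Mon,Wed,Thu) (Fri,Tue,Sun,Wed,Thu) (Sun,Mon,Tue,Wed,Thu) (Sun,Mon,Tue,Wed,Fri) (Sun,Mon,Wed,Tue,Thu) (Sun,Mon,Wed,Tue,Fri) (Sun,Mon,Thu,Tue,Wed) (Sun,Mon,Thu,Tue,Fri) (Sun,Mon,Thu,Wed,Fri) (Sun,Mon,Fri,Tue,Wed) (Sun,Mon,Fri,Tue,Thu) (Sun,Mon,Fri,Wed,Thu) (Sun,Tue,Mon,Wed,Thu) (Sun,Tue,Mon,Wed,Fri) (Sun,Tue,Thu,Wed,Fri) (Sun,Tue,Fri,Wed,Thu) — 38.
Summing: 22 + 38 = 60.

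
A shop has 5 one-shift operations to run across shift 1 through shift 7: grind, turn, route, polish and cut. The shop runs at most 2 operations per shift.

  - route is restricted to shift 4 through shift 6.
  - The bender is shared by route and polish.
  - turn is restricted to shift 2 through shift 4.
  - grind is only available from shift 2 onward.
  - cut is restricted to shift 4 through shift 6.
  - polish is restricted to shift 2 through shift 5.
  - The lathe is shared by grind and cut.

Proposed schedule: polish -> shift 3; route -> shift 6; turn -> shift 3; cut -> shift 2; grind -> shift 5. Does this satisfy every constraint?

cut is restricted to shift 4 through shift 6 — violated.
grind is only available from shift 2 onward — holds.
The shop runs at most 2 operations per shift — holds.
turn is restricted to shift 2 through shift 4 — holds.
polish is restricted to shift 2 through shift 5 — holds.
route is restricted to shift 4 through shift 6 — holds.
The lathe is shared by grind and cut — holds.
The bender is shared by route and polish — holds.

No. cut is restricted to shift 4 through shift 6 is not satisfied.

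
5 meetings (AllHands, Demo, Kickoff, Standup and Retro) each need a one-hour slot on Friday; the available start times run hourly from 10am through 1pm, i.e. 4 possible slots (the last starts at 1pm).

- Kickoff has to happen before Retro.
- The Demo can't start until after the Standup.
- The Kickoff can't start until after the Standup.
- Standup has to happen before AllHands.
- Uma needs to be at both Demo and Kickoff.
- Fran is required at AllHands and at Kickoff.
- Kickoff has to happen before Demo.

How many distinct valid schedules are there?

Splitting on AllHands: it can be 11am (1), 12pm (4), 1pm (6). Listing each branch's schedules as (Demo, Kickoff, Standup, Retro):
AllHands=11am: (1pm,12pm,10am,1pm) — 1.
AllHands=12pm: (12pm,11am,10am,12pm) (12pm,11am,10am,1pm) (1pm,11am,10am,12pm) (1pm,11am,10am,1pm) — 4.
AllHands=1pm: (12pm,11am,10am,12pm) (12pm,11am,10am,1pm) (1pm,11am,10am,12pm) (1pm,11am,10am,1pm) (1pm,12pm,10am,1pm) (1pm,12pm,11am,1pm) — 6.
Summing: 1 + 4 + 6 = 11.

11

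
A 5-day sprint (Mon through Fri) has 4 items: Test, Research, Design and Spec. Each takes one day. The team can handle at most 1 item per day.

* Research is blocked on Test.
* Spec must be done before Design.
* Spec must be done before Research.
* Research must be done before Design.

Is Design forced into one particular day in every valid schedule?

Design can be Thu (e.g. Research -> Wed, Design -> Thu, Test -> Tue, Spec -> Mon) or Fri (e.g. Spec -> Mon, Design -> Fri, Test -> Tue, Research -> Wed).

No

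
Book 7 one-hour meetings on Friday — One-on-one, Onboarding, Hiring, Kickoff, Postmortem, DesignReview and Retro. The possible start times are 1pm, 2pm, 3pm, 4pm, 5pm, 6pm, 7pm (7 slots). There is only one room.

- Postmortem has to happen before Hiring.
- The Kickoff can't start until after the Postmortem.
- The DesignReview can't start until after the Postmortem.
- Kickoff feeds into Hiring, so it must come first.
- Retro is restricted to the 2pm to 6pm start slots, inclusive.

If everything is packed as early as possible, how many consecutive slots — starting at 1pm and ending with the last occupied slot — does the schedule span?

7 slots

The precedence chain requires at least 3 distinct slots.
With at most 1 per slot and 7 meetings, at least 7 slots are needed.
7 works (last occupied slot: 7pm): for example Retro=2pm, DesignReview=5pm, Onboarding=7pm, Kickoff=3pm, One-on-one=6pm, Postmortem=1pm, Hiring=4pm.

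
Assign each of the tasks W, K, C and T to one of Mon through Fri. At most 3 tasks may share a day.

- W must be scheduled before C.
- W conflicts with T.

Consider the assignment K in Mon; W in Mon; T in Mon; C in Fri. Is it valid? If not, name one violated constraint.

At most 3 tasks may share a day — holds.
W must be scheduled before C — holds.
W conflicts with T — violated.

No — it violates: W conflicts with T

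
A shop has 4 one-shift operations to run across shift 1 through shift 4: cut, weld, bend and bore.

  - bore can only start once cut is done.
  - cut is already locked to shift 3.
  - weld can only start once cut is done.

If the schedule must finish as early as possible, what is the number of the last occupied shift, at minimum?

The precedence chain requires at least 2 distinct shifts.
Propagating the time windows through the other constraints, weld can't land before shift 4, so the schedule must run through at least shift 4.
4 works (last occupied shift: shift 4): for example bore=shift 4, weld=shift 4, bend=shift 1, cut=shift 3.

shift 4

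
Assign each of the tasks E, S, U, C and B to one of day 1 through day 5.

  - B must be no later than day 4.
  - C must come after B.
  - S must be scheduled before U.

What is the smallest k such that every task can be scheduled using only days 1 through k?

2 days

The precedence chain requires at least 2 distinct days.
2 works (last occupied day: day 2): for example C in day 2, S in day 1, B in day 1, E in day 1, U in day 2.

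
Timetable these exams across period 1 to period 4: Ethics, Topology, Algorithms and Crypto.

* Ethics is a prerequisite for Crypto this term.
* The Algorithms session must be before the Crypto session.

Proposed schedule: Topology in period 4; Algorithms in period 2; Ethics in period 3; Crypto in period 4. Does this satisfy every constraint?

The Algorithms session must be before the Crypto session — holds.
Ethics is a prerequisite for Crypto this term — holds.

Yes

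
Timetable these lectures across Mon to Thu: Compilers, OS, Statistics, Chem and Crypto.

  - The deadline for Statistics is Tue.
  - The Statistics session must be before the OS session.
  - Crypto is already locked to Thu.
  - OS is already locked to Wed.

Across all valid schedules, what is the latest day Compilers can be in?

Compilers at Thu is achievable: Chem in Mon; Crypto in Thu; OS in Wed; Compilers in Thu; Statistics in Mon.

Thu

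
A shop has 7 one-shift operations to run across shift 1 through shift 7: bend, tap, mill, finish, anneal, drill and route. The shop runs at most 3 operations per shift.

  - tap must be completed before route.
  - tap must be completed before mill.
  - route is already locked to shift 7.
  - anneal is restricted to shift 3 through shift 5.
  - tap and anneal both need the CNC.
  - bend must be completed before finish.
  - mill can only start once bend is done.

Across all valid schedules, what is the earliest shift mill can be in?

shift 2

Precedence pushes mill to at least shift 2.
mill at shift 2 is achievable: drill=shift 1; mill=shift 2; bend=shift 1; finish=shift 2; route=shift 7; anneal=shift 3; tap=shift 1.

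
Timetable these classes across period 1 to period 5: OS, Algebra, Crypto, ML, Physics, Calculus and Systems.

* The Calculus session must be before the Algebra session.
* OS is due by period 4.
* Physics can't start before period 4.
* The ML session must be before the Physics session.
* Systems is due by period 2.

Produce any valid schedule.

Algebra=period 2, ML=period 1, Physics=period 4, Calculus=period 1, Systems=period 1, Crypto=period 1, OS=period 1

Checking: ML(period 1) before Physics(period 4); Calculus(period 1) before Algebra(period 2); Physics=period 4 in [period 4,period 5]; OS=period 1 in [period 1,period 4]; Systems=period 1 in [period 1,period 2].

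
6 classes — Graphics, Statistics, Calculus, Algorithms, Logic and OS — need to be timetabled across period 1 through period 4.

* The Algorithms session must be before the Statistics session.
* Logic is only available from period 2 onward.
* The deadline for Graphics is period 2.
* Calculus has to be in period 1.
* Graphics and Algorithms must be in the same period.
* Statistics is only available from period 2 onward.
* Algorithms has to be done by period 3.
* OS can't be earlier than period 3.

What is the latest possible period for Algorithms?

period 2

Algorithms's own window allows nothing later than period 3; Algorithms must be in the same period as Graphics, which can't be after period 2, so Algorithms is at most period 2.
Algorithms at period 2 is achievable: OS -> period 3, Graphics -> period 2, Calculus -> period 1, Statistics -> period 3, Logic -> period 2, Algorithms -> period 2.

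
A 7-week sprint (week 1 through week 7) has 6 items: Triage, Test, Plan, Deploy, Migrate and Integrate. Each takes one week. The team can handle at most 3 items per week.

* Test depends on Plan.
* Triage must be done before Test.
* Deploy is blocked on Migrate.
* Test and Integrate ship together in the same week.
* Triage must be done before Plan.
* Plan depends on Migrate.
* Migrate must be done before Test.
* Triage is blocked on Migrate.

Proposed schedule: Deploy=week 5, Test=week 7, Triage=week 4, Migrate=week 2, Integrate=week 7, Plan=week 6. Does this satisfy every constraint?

Valid

Migrate must be done before Test — holds.
Triage must be done before Test — holds.
Triage must be done before Plan — holds.
Triage is blocked on Migrate — holds.
Plan depends on Migrate — holds.
Test and Integrate ship together in the same week — holds.
Deploy is blocked on Migrate — holds.
The team can handle at most 3 items per week — holds.
Test depends on Plan — holds.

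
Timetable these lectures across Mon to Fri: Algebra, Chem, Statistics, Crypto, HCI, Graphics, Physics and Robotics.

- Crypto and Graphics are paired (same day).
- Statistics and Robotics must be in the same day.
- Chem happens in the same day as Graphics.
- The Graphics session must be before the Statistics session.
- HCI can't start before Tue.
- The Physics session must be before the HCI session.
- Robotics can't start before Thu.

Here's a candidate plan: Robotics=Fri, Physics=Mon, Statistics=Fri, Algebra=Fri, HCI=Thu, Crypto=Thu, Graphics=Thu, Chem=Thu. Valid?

Valid

The Graphics session must be before the Statistics session — holds.
Crypto and Graphics are paired (same day) — holds.
The Physics session must be before the HCI session — holds.
Chem happens in the same day as Graphics — holds.
Robotics can't start before Thu — holds.
Statistics and Robotics must be in the same day — holds.
HCI can't start before Tue — holds.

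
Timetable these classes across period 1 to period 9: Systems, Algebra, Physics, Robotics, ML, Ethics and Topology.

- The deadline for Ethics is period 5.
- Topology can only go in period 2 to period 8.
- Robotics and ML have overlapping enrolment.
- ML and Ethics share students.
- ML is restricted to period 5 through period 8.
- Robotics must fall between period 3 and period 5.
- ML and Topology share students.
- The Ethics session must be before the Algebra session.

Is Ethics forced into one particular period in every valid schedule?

No

Ethics can be period 1 (e.g. Robotics in period 3; ML in period 5; Topology in period 2; Physics in period 1; Algebra in period 2; Systems in period 1; Ethics in period 1) or period 2 (e.g. Robotics in period 3, ML in period 5, Systems in period 1, Algebra in period 3, Topology in period 2, Ethics in period 2, Physics in period 1).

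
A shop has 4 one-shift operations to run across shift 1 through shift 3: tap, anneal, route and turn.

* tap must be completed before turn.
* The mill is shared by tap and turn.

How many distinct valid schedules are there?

Splitting on tap: it can be shift 1 (18), shift 2 (9). Listing each branch's schedules as (anneal, route, turn) by shift number:
tap=shift 1: (1,1,2) (1,1,3) (1,2,2) (1,2,3) (1,3,2) (1,3,3) (2,1,2) (2,1,3) (2,2,2) (2,2,3) (2,3,2) (2,3,3) (3,1,2) (3,1,3) (3,2,2) (3,2,3) (3,3,2) (3,3,3) — 18.
tap=shift 2: (1,1,3) (1,2,3) (1,3,3) (2,1,3) (2,2,3) (2,3,3) (3,1,3) (3,2,3) (3,3,3) — 9.
Summing: 18 + 9 = 27.

27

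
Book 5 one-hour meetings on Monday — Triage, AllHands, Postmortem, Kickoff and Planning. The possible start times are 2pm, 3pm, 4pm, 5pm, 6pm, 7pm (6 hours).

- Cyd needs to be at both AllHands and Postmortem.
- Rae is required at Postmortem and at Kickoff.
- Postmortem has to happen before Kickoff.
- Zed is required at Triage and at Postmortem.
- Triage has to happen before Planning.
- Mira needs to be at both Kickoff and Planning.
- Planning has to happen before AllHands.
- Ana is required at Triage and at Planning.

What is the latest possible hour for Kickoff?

Precedence pushes Kickoff to at least 3pm.
Kickoff at 7pm is achievable: AllHands=4pm, Kickoff=7pm, Triage=2pm, Postmortem=3pm, Planning=3pm.

7pm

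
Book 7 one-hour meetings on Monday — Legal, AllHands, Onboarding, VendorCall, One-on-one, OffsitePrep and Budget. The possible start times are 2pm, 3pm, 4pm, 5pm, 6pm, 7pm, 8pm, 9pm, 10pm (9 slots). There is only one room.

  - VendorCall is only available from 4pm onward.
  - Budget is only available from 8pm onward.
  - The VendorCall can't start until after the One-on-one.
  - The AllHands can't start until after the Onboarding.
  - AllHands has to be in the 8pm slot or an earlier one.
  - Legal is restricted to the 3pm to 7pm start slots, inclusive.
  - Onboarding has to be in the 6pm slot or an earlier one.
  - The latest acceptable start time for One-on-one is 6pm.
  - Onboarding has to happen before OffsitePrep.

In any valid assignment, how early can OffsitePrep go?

3pm

Precedence pushes OffsitePrep to at least 3pm.
OffsitePrep at 3pm is achievable: Legal=5pm; Onboarding=2pm; VendorCall=7pm; AllHands=6pm; Budget=8pm; OffsitePrep=3pm; One-on-one=4pm.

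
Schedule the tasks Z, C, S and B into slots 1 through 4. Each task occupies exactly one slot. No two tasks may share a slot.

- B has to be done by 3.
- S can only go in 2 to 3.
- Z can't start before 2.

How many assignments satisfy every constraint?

6

Splitting on Z: it can be 2 (1), 3 (1), 4 (4). Listing each branch's schedules as (C, S, B):
Z=2: (4,3,1) — 1.
Z=3: (4,2,1) — 1.
Z=4: (1,2,3) (1,3,2) (2,3,1) (3,2,1) — 4.
Summing: 1 + 1 + 4 = 6.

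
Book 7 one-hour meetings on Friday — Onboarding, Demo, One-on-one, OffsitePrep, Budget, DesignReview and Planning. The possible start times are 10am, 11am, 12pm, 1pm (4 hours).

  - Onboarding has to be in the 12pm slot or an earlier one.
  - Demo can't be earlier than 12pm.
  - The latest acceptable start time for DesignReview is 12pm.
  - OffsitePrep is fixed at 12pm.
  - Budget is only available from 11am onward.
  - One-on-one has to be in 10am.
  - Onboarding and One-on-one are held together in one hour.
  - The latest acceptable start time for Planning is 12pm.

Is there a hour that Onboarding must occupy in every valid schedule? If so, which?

10am

Onboarding's own window allows nothing later than 12pm; Onboarding must be in the same hour as One-on-one, which can't be after 10am, so Onboarding is at most 10am.
So Onboarding is pinned to 10am.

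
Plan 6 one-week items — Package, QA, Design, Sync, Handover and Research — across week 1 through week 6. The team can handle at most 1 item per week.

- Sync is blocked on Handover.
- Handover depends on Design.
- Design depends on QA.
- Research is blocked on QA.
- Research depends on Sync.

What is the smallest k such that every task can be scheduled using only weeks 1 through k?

The precedence chain requires at least 5 distinct weeks.
With at most 1 per week and 6 tasks, at least 6 weeks are needed.
6 works (last occupied week: week 6): for example Research=week 5; Handover=week 3; Sync=week 4; Design=week 2; Package=week 6; QA=week 1.

6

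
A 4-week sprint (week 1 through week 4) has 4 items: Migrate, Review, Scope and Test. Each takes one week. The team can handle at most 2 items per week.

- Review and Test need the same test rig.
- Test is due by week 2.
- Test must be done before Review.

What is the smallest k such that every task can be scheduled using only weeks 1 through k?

2

The precedence chain requires at least 2 distinct weeks.
With at most 2 per week and 4 tasks, at least 2 weeks are needed.
2 works (last occupied week: week 2): for example Review in week 2; Test in week 1; Migrate in week 1; Scope in week 2.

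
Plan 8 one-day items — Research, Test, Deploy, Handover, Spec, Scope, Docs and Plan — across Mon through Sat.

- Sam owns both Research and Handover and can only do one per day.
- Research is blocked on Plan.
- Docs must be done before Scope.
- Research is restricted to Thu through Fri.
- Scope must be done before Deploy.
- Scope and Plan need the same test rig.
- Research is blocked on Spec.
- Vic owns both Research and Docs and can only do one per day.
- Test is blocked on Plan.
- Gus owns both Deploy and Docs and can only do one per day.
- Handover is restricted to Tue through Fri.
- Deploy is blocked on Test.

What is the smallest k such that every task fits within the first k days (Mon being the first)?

4

The precedence chain requires at least 3 distinct days.
Research can't be placed before Thu — that is day 4 counting from Mon — so the schedule must run through at least 4 days.
4 works (last occupied day: Thu): for example Plan=Mon; Scope=Tue; Spec=Mon; Docs=Mon; Handover=Tue; Deploy=Wed; Test=Tue; Research=Thu.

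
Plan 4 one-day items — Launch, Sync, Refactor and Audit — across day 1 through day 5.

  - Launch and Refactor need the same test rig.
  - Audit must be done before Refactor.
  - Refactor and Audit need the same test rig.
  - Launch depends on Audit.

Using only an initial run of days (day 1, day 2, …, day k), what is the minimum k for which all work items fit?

The precedence chain requires at least 2 distinct days.
Could 2 days be enough, i.e. nothing placed later than day 2? No: Launch must come after Audit (at day 1 or later) → {day 2}; Audit must come before Launch (at day 2 or earlier) → {day 1}; Refactor must come after Audit (at day 1 or later) → {day 2}; Refactor can't share with Launch (day 2) → nothing is left.
So 2 days is not enough.
3 works (last occupied day: day 3): for example Audit -> day 1; Launch -> day 2; Sync -> day 1; Refactor -> day 3.

3 days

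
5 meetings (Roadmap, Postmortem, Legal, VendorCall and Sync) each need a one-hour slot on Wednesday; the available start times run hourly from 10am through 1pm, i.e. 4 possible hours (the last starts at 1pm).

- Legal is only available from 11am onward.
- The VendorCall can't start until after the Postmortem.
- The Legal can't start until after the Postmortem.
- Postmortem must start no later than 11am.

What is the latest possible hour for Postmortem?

11am

Postmortem's own window allows nothing later than 11am.
Postmortem at 11am is achievable: Postmortem=11am, Roadmap=10am, Legal=12pm, Sync=10am, VendorCall=12pm.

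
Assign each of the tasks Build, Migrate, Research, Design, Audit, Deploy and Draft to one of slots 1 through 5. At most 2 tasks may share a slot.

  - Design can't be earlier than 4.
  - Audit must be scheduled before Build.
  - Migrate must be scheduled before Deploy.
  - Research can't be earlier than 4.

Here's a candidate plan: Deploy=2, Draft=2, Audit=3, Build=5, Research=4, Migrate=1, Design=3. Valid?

Audit must be scheduled before Build — holds.
At most 2 tasks may share a slot — holds.
Design can't be earlier than 4 — violated.
Migrate must be scheduled before Deploy — holds.
Research can't be earlier than 4 — holds.

Invalid. Design can't be earlier than 4.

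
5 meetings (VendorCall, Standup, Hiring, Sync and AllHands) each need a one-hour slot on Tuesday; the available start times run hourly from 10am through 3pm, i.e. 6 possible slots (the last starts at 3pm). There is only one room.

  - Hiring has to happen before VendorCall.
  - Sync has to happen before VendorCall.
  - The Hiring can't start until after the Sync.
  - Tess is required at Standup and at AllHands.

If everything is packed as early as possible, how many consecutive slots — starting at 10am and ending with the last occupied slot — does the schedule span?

5 slots

The precedence chain requires at least 3 distinct slots.
With at most 1 per slot and 5 meetings, at least 5 slots are needed.
5 works (last occupied slot: 2pm): for example Sync in 10am; Standup in 1pm; AllHands in 2pm; Hiring in 11am; VendorCall in 12pm.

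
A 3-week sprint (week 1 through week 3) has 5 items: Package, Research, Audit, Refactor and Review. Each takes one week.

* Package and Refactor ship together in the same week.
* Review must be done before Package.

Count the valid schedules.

Splitting on Package: it can be week 2 (9), week 3 (18). Listing each branch's schedules as (Research, Audit, Refactor, Review) by week number:
Package=week 2: (1,1,2,1) (1,2,2,1) (1,3,2,1) (2,1,2,1) (2,2,2,1) (2,3,2,1) (3,1,2,1) (3,2,2,1) (3,3,2,1) — 9.
Package=week 3: (1,1,3,1) (1,1,3,2) (1,2,3,1) (1,2,3,2) (1,3,3,1) (1,3,3,2) (2,1,3,1) (2,1,3,2) (2,2,3,1) (2,2,3,2) (2,3,3,1) (2,3,3,2) (3,1,3,1) (3,1,3,2) (3,2,3,1) (3,2,3,2) (3,3,3,1) (3,3,3,2) — 18.
Summing: 9 + 18 = 27.

27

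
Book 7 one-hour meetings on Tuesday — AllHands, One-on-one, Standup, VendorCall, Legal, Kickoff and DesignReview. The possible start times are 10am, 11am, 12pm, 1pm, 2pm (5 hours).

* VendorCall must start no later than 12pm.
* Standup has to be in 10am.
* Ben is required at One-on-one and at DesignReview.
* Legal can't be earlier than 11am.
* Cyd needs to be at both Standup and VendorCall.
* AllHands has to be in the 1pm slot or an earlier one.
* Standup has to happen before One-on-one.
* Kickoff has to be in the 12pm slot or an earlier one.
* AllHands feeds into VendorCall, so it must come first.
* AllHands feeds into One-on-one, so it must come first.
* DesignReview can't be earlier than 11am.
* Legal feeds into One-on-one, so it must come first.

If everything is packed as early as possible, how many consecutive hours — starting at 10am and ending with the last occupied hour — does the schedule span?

The precedence chain requires at least 2 distinct hours.
Propagating the time windows through the other constraints, One-on-one can't land before 12pm — that is hour 3 counting from 10am — so the schedule must run through at least 3 hours.
3 works (last occupied hour: 12pm): for example AllHands -> 10am; Standup -> 10am; One-on-one -> 12pm; DesignReview -> 11am; VendorCall -> 11am; Kickoff -> 10am; Legal -> 11am.

3 hours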